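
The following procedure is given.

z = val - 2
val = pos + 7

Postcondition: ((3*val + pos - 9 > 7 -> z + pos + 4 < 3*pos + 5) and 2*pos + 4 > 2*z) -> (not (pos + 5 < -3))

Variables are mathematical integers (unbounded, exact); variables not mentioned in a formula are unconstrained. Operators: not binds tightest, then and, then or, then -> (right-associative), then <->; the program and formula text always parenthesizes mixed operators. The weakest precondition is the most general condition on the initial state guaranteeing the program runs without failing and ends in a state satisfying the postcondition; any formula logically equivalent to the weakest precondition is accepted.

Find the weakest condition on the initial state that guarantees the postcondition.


Working backward. After the program, the postcondition ((3*val + pos - 9 > 7 -> z + pos + 4 < 3*pos + 5) and 2*pos + 4 > 2*z) -> (not (pos + 5 < -3)) must hold; in canonical form it is ((pos + 3*val > 16 -> z < 2*pos + 1) and 2*pos > 2*z - 4) -> (not (pos < -8)).
Before val := pos + 7: ((4*pos > -5 -> z < 2*pos + 1) and 2*pos > 2*z - 4) -> (not (pos < -8))
Before z := val - 2: ((4*pos > -5 -> val < 2*pos + 3) and 2*pos > 2*val - 8) -> (not (pos < -8))
Answer: WP = ((4*pos > -5 -> val < 2*pos + 3) and 2*pos > 2*val - 8) -> (not (pos < -8))


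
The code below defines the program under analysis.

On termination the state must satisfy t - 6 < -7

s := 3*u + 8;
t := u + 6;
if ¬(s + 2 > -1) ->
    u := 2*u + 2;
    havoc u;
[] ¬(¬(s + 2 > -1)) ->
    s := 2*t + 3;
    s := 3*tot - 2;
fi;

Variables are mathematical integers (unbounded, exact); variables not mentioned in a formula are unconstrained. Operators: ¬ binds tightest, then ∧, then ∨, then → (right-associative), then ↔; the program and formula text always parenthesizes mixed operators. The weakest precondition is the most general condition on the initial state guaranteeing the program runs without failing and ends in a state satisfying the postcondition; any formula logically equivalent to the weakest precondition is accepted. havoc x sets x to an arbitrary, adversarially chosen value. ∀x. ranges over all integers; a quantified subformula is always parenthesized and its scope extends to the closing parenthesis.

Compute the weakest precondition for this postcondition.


Working backward. After the program, the postcondition t - 6 < -7 must hold; in canonical form it is t < -1.
Then branch requires t < -1; else branch requires t < -1.
Before the if: ((¬(s > -3)) → t < -1) ∧ (s > -3 → t < -1)
Before t := u + 6: ((¬(s > -3)) → u < -7) ∧ (s > -3 → u < -7)
Before s := 3*u + 8: ((¬(3*u > -11)) → u < -7) ∧ (3*u > -11 → u < -7)
Answer: WP = ((¬(3*u > -11)) → u < -7) ∧ (3*u > -11 → u < -7)


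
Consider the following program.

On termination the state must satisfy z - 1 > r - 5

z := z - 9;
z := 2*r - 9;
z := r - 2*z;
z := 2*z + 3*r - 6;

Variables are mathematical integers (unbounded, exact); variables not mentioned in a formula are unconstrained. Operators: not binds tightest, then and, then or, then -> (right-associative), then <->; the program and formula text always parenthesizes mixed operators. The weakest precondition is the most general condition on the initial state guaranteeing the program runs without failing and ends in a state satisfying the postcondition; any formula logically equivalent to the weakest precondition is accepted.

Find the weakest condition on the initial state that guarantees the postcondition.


Working backward. After the program, the postcondition z - 1 > r - 5 must hold; in canonical form it is z > r - 4.
Before z := 2*z + 3*r - 6: 2*r + 2*z > 2
Before z := r - 2*z: 4*r > 4*z + 2
Before z := 2*r - 9: 4*r < 34
Before z := z - 9: 4*r < 34
Answer: WP = 4*r < 34


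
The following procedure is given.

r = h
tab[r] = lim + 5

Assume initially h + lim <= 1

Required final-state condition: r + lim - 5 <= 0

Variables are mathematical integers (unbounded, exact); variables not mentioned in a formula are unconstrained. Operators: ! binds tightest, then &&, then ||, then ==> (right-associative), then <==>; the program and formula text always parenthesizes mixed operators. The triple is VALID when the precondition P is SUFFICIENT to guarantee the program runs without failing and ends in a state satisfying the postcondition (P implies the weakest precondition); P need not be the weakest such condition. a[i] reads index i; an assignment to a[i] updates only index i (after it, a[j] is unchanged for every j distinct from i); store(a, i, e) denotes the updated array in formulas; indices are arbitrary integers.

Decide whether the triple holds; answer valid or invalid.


Working backward. After the program, the postcondition r + lim - 5 <= 0 must hold; in canonical form it is lim + r <= 5.
Before tab[r] := lim + 5: lim + r <= 5
Before r := h: h + lim <= 5
The weakest precondition is h + lim <= 5.
Check whether h + lim <= 1 implies it.
Every state satisfying the precondition satisfies the weakest precondition: the implication holds.
Answer: valid


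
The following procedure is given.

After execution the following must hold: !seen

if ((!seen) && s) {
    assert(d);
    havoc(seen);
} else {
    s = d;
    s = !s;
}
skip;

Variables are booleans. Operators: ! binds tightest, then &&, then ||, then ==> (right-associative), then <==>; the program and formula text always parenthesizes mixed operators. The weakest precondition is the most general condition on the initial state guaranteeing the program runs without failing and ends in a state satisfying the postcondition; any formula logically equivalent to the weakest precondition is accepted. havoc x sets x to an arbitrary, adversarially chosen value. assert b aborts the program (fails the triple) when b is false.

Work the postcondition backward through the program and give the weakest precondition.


Working backward. After the program, !seen must hold.
Before skip: !seen
Then branch requires false; else branch requires !seen.
Before the if: (!((!seen) && s)) && ((!((!seen) && s)) ==> (!seen))
Answer: WP = (!((!seen) && s)) && ((!((!seen) && s)) ==> (!seen))


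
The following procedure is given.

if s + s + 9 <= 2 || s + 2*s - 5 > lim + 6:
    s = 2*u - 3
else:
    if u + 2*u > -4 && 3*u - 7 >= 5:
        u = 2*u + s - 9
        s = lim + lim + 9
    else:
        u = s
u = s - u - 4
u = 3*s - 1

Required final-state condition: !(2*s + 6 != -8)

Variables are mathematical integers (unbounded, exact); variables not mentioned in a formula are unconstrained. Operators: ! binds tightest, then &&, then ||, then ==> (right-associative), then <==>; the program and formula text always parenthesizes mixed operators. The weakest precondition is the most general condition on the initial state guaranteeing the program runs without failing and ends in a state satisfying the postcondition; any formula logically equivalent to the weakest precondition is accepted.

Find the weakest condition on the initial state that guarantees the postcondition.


Working backward. After the program, the postcondition !(2*s + 6 != -8) must hold; in canonical form it is !(2*s != -14).
Before u := 3*s - 1: !(2*s != -14)
Before u := s - u - 4: !(2*s != -14)
Then branch requires !(4*u != -8); else branch requires ((3*u > -4 && 3*u >= 12) ==> (!(4*lim != -32))) && ((!(3*u > -4 && 3*u >= 12)) ==> (!(2*s != -14))).
Before the if: ((2*s <= -7 || 3*s > lim + 11) ==> (!(4*u != -8))) && ((!(2*s <= -7 || 3*s > lim + 11)) ==> (((3*u > -4 && 3*u >= 12) ==> (!(4*lim != -32))) && ((!(3*u > -4 && 3*u >= 12)) ==> (!(2*s != -14)))))
Answer: WP = ((2*s <= -7 || 3*s > lim + 11) ==> (!(4*u != -8))) && ((!(2*s <= -7 || 3*s > lim + 11)) ==> (((3*u > -4 && 3*u >= 12) ==> (!(4*lim != -32))) && ((!(3*u > -4 && 3*u >= 12)) ==> (!(2*s != -14)))))


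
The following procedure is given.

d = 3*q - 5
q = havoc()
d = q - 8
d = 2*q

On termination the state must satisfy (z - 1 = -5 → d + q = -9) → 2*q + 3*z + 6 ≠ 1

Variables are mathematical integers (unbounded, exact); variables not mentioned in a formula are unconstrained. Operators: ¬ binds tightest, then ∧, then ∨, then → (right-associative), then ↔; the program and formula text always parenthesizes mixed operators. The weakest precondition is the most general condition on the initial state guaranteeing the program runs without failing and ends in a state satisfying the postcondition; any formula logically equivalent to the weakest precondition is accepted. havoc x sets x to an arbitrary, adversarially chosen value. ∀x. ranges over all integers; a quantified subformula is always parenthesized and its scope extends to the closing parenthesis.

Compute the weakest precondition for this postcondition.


Working backward. After the program, the postcondition (z - 1 = -5 → d + q = -9) → 2*q + 3*z + 6 ≠ 1 must hold; in canonical form it is (z = -4 → d + q = -9) → 2*q + 3*z ≠ -5.
Before d := 2*q: (z = -4 → 3*q = -9) → 2*q + 3*z ≠ -5
Before d := q - 8: (z = -4 → 3*q = -9) → 2*q + 3*z ≠ -5
Before havoc q: ∀q_1. ((z = -4 → 3*q_1 = -9) → 2*q_1 + 3*z ≠ -5)
Before d := 3*q - 5: ∀q_1. ((z = -4 → 3*q_1 = -9) → 2*q_1 + 3*z ≠ -5)
Answer: WP = ∀q_1. ((z = -4 → 3*q_1 = -9) → 2*q_1 + 3*z ≠ -5)


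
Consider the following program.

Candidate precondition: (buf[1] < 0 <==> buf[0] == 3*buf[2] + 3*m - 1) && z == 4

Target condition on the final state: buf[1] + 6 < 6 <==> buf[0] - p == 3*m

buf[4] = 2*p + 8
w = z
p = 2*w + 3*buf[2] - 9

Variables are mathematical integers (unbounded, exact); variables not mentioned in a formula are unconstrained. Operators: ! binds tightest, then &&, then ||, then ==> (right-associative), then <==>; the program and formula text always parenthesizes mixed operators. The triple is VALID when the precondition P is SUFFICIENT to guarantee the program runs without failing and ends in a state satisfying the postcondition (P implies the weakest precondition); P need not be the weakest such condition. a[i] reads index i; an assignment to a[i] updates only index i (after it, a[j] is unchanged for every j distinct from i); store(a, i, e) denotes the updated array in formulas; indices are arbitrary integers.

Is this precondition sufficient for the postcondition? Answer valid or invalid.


Working backward. After the program, the postcondition buf[1] + 6 < 6 <==> buf[0] - p == 3*m must hold; in canonical form it is buf[1] < 0 <==> buf[0] == 3*m + p.
Before p := 2*w + 3*buf[2] - 9: buf[1] < 0 <==> buf[0] == 3*buf[2] + 3*m + 2*w - 9
Before w := z: buf[1] < 0 <==> buf[0] == 3*buf[2] + 3*m + 2*z - 9
Before buf[4] := 2*p + 8: buf[1] < 0 <==> buf[0] == 3*buf[2] + 3*m + 2*z - 9
The weakest precondition is buf[1] < 0 <==> buf[0] == 3*buf[2] + 3*m + 2*z - 9.
Check whether (buf[1] < 0 <==> buf[0] == 3*buf[2] + 3*m - 1) && z == 4 implies it.
Every state satisfying the precondition satisfies the weakest precondition: the implication holds.
Answer: valid


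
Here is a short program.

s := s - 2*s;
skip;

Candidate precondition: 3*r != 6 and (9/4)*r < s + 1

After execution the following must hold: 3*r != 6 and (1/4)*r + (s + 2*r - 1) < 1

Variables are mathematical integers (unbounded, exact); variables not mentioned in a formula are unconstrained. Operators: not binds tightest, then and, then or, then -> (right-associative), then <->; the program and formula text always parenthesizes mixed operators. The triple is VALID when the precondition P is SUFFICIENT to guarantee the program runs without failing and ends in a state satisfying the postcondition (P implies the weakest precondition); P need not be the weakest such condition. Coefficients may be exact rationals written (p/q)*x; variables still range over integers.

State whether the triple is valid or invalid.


Working backward. After the program, the postcondition 3*r != 6 and (1/4)*r + (s + 2*r - 1) < 1 must hold; in canonical form it is 3*r != 6 and (9/4)*r + s < 2.
Before skip: 3*r != 6 and (9/4)*r + s < 2
Before s := s - 2*s: 3*r != 6 and (9/4)*r < s + 2
The weakest precondition is 3*r != 6 and (9/4)*r < s + 2.
Check whether 3*r != 6 and (9/4)*r < s + 1 implies it.
Every state satisfying the precondition satisfies the weakest precondition: the implication holds.
Answer: valid


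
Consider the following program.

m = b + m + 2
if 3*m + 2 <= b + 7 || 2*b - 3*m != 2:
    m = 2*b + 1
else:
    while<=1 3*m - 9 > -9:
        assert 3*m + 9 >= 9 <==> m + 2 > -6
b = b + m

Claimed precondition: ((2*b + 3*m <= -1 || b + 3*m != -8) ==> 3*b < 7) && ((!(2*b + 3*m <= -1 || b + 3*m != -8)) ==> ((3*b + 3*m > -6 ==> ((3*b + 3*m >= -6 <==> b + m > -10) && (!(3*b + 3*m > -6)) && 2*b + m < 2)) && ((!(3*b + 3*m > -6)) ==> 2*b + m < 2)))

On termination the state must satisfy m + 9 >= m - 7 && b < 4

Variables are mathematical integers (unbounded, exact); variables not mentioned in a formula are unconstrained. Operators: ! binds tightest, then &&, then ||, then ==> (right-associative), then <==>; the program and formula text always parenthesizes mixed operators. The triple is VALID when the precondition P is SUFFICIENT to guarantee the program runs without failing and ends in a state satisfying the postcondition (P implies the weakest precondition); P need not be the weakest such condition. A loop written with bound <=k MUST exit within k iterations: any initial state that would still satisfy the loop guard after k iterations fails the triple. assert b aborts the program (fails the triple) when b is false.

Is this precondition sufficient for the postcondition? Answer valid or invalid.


Working backward. After the program, the postcondition m + 9 >= m - 7 && b < 4 must hold; in canonical form it is b < 4.
Before b := b + m: b + m < 4
Then branch requires 3*b < 3; else branch requires (3*m > 0 ==> ((3*m >= 0 <==> m > -8) && (!(3*m > 0)) && b + m < 4)) && ((!(3*m > 0)) ==> b + m < 4).
Before the if: ((3*m <= b + 5 || 2*b != 3*m + 2) ==> 3*b < 3) && ((!(3*m <= b + 5 || 2*b != 3*m + 2)) ==> ((3*m > 0 ==> ((3*m >= 0 <==> m > -8) && (!(3*m > 0)) && b + m < 4)) && ((!(3*m > 0)) ==> b + m < 4)))
Before m := b + m + 2: ((2*b + 3*m <= -1 || b + 3*m != -8) ==> 3*b < 3) && ((!(2*b + 3*m <= -1 || b + 3*m != -8)) ==> ((3*b + 3*m > -6 ==> ((3*b + 3*m >= -6 <==> b + m > -10) && (!(3*b + 3*m > -6)) && 2*b + m < 2)) && ((!(3*b + 3*m > -6)) ==> 2*b + m < 2)))
The weakest precondition is ((2*b + 3*m <= -1 || b + 3*m != -8) ==> 3*b < 3) && ((!(2*b + 3*m <= -1 || b + 3*m != -8)) ==> ((3*b + 3*m > -6 ==> ((3*b + 3*m >= -6 <==> b + m > -10) && (!(3*b + 3*m > -6)) && 2*b + m < 2)) && ((!(3*b + 3*m > -6)) ==> 2*b + m < 2))).
Check whether ((2*b + 3*m <= -1 || b + 3*m != -8) ==> 3*b < 7) && ((!(2*b + 3*m <= -1 || b + 3*m != -8)) ==> ((3*b + 3*m > -6 ==> ((3*b + 3*m >= -6 <==> b + m > -10) && (!(3*b + 3*m > -6)) && 2*b + m < 2)) && ((!(3*b + 3*m > -6)) ==> 2*b + m < 2))) implies it.
Countermodel: at the initial state b = 1, m = 0, the precondition holds but the weakest precondition fails.
Answer: invalid


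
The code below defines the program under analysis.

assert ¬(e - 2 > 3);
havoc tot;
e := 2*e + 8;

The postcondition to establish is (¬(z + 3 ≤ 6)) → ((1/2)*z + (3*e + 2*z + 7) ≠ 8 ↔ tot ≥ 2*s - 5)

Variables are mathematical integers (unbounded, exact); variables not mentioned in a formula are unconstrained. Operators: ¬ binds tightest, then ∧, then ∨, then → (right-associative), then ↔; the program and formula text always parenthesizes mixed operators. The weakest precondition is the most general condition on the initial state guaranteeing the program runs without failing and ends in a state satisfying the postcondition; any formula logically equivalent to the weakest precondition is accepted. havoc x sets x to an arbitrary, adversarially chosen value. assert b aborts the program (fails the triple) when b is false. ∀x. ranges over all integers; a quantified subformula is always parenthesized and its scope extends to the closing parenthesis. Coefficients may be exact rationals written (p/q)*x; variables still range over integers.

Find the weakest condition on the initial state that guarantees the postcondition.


Working backward. After the program, the postcondition (¬(z + 3 ≤ 6)) → ((1/2)*z + (3*e + 2*z + 7) ≠ 8 ↔ tot ≥ 2*s - 5) must hold; in canonical form it is (¬(z ≤ 3)) → (3*e + (5/2)*z ≠ 1 ↔ tot ≥ 2*s - 5).
Before e := 2*e + 8: (¬(z ≤ 3)) → (6*e + (5/2)*z ≠ -23 ↔ tot ≥ 2*s - 5)
Before havoc tot: ∀tot_1. ((¬(z ≤ 3)) → (6*e + (5/2)*z ≠ -23 ↔ tot_1 ≥ 2*s - 5))
Before assert ¬(e - 2 > 3): (¬(e > 5)) ∧ (∀tot_1. ((¬(z ≤ 3)) → (6*e + (5/2)*z ≠ -23 ↔ tot_1 ≥ 2*s - 5)))
Answer: WP = (¬(e > 5)) ∧ (∀tot_1. ((¬(z ≤ 3)) → (6*e + (5/2)*z ≠ -23 ↔ tot_1 ≥ 2*s - 5)))


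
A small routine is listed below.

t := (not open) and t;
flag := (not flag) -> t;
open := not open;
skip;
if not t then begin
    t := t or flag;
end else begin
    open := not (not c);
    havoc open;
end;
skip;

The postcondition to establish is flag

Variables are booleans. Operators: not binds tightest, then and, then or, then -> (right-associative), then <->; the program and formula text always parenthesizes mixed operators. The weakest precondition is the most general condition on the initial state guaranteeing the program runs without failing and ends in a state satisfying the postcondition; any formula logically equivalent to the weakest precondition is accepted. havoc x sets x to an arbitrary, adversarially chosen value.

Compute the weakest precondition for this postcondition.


Working backward. After the program, flag must hold.
Before skip: flag
Then branch requires flag; else branch requires flag.
Before the if: ((not t) -> flag) and (t -> flag)
Before skip: ((not t) -> flag) and (t -> flag)
Before open := not open: ((not t) -> flag) and (t -> flag)
Before flag := (not flag) -> t: ((not t) -> ((not flag) -> t)) and (t -> ((not flag) -> t))
Before t := (not open) and t: ((not ((not open) and t)) -> ((not flag) -> ((not open) and t))) and (((not open) and t) -> ((not flag) -> ((not open) and t)))
Answer: WP = ((not ((not open) and t)) -> ((not flag) -> ((not open) and t))) and (((not open) and t) -> ((not flag) -> ((not open) and t)))


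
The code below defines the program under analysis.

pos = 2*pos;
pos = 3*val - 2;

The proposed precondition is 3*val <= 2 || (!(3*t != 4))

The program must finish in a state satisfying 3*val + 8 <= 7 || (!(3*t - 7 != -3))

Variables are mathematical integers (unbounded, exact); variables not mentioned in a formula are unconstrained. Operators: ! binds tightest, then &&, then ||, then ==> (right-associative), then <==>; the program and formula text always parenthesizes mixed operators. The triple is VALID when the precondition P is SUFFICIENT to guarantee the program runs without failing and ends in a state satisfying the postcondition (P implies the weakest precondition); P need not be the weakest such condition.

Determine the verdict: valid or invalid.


Working backward. After the program, the postcondition 3*val + 8 <= 7 || (!(3*t - 7 != -3)) must hold; in canonical form it is 3*val <= -1 || (!(3*t != 4)).
Before pos := 3*val - 2: 3*val <= -1 || (!(3*t != 4))
Before pos := 2*pos: 3*val <= -1 || (!(3*t != 4))
The weakest precondition is 3*val <= -1 || (!(3*t != 4)).
Check whether 3*val <= 2 || (!(3*t != 4)) implies it.
Countermodel: at the initial state t = 0, val = 0, the precondition holds but the weakest precondition fails.
Answer: invalid


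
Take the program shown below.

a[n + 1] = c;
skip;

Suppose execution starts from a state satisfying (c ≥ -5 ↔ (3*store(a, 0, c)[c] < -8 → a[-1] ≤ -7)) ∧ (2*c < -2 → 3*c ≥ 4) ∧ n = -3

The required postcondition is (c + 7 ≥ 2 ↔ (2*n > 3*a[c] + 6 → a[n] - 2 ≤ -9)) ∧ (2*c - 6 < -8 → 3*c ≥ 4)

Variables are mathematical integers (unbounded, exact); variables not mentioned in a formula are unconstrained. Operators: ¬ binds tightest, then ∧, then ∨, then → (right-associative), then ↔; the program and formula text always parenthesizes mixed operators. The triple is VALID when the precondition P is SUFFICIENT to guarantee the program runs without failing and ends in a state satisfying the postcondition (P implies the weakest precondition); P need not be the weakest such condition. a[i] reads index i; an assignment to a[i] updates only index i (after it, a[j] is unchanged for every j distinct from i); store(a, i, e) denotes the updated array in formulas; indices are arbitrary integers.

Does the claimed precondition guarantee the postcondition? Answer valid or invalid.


Working backward. After the program, the postcondition (c + 7 ≥ 2 ↔ (2*n > 3*a[c] + 6 → a[n] - 2 ≤ -9)) ∧ (2*c - 6 < -8 → 3*c ≥ 4) must hold; in canonical form it is (c ≥ -5 ↔ (2*n > 3*a[c] + 6 → a[n] ≤ -7)) ∧ (2*c < -2 → 3*c ≥ 4).
Before skip: (c ≥ -5 ↔ (2*n > 3*a[c] + 6 → a[n] ≤ -7)) ∧ (2*c < -2 → 3*c ≥ 4)
Before a[n + 1] := c: (c ≥ -5 ↔ (2*n > 3*store(a, n + 1, c)[c] + 6 → store(a, n + 1, c)[n] ≤ -7)) ∧ (2*c < -2 → 3*c ≥ 4)
The weakest precondition is (c ≥ -5 ↔ (2*n > 3*store(a, n + 1, c)[c] + 6 → store(a, n + 1, c)[n] ≤ -7)) ∧ (2*c < -2 → 3*c ≥ 4).
Check whether (c ≥ -5 ↔ (3*store(a, 0, c)[c] < -8 → a[-1] ≤ -7)) ∧ (2*c < -2 → 3*c ≥ 4) ∧ n = -3 implies it.
Countermodel: at the initial state a = {[-3] = 6516, [-2] = 2, [-1] = -7, [0] = 2, [15521] = -5, elsewhere 2}, c = 15521, n = -3, the precondition holds but the weakest precondition fails.
Answer: invalid


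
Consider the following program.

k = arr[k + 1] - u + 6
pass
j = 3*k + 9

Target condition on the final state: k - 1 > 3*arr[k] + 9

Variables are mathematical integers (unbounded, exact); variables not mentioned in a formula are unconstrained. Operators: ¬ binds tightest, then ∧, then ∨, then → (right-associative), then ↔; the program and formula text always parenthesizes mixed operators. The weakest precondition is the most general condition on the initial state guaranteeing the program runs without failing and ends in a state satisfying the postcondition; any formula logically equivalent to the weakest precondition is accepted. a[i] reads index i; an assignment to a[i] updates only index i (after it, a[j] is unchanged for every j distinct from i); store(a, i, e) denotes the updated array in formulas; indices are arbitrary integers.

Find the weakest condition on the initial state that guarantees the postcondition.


Working backward. After the program, the postcondition k - 1 > 3*arr[k] + 9 must hold; in canonical form it is k > 3*arr[k] + 10.
Before j := 3*k + 9: k > 3*arr[k] + 10
Before skip: k > 3*arr[k] + 10
Before k := arr[k + 1] - u + 6: arr[k + 1] > 3*arr[arr[k + 1] - u + 6] + u + 4
Answer: WP = arr[k + 1] > 3*arr[arr[k + 1] - u + 6] + u + 4


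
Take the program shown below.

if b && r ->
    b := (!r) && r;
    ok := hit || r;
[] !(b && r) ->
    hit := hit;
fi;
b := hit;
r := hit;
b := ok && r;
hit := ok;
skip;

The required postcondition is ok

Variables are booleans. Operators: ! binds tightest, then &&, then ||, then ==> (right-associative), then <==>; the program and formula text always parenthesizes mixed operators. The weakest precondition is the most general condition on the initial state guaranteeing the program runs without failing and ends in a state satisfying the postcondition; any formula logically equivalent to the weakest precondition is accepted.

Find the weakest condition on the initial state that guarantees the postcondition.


Working backward. After the program, ok must hold.
Before skip: ok
Before hit := ok: ok
Before b := ok && r: ok
Before r := hit: ok
Before b := hit: ok
Then branch requires hit || r; else branch requires ok.
Before the if: ((b && r) ==> (hit || r)) && ((!(b && r)) ==> ok)
Answer: WP = ((b && r) ==> (hit || r)) && ((!(b && r)) ==> ok)


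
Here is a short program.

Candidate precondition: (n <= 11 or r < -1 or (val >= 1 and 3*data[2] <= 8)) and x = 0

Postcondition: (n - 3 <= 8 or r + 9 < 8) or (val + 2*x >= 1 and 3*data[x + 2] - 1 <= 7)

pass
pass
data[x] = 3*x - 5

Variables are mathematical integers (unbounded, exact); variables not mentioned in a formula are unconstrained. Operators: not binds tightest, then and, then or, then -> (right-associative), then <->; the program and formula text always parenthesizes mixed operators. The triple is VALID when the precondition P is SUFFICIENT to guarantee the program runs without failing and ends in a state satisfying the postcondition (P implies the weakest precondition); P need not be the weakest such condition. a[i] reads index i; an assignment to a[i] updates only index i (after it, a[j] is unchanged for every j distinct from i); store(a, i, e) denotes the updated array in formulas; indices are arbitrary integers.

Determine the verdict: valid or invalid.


Working backward. After the program, the postcondition (n - 3 <= 8 or r + 9 < 8) or (val + 2*x >= 1 and 3*data[x + 2] - 1 <= 7) must hold; in canonical form it is n <= 11 or r < -1 or (val + 2*x >= 1 and 3*data[x + 2] <= 8).
Before data[x] := 3*x - 5: n <= 11 or r < -1 or (val + 2*x >= 1 and 3*store(data, x, 3*x - 5)[x + 2] <= 8)
Before skip: n <= 11 or r < -1 or (val + 2*x >= 1 and 3*store(data, x, 3*x - 5)[x + 2] <= 8)
Before skip: n <= 11 or r < -1 or (val + 2*x >= 1 and 3*store(data, x, 3*x - 5)[x + 2] <= 8)
The weakest precondition is n <= 11 or r < -1 or (val + 2*x >= 1 and 3*store(data, x, 3*x - 5)[x + 2] <= 8).
Check whether (n <= 11 or r < -1 or (val >= 1 and 3*data[2] <= 8)) and x = 0 implies it.
Every state satisfying the precondition satisfies the weakest precondition: the implication holds.
Answer: valid


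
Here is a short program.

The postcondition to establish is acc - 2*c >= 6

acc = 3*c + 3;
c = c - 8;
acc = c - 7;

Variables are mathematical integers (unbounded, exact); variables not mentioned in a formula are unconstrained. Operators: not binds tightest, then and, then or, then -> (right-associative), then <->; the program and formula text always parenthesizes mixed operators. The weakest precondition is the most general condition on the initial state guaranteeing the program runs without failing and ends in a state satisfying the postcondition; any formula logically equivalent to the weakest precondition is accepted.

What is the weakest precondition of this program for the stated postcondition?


Working backward. After the program, the postcondition acc - 2*c >= 6 must hold; in canonical form it is acc >= 2*c + 6.
Before acc := c - 7: c <= -13
Before c := c - 8: c <= -5
Before acc := 3*c + 3: c <= -5
Answer: WP = c <= -5


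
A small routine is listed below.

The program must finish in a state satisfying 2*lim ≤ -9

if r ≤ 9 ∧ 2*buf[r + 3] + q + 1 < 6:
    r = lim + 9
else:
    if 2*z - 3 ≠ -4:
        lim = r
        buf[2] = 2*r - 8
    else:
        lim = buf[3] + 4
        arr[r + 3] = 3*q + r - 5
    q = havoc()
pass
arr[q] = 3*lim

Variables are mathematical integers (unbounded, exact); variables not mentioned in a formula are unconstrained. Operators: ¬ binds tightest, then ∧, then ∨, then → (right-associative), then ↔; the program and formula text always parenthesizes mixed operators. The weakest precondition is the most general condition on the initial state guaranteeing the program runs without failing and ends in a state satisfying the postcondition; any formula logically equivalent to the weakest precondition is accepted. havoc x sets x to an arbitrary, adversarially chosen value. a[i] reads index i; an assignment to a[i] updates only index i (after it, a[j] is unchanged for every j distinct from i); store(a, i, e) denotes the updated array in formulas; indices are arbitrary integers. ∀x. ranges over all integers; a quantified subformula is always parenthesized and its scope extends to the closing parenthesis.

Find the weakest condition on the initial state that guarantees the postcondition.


Working backward. After the program, 2*lim ≤ -9 must hold.
Before arr[q] := 3*lim: 2*lim ≤ -9
Before skip: 2*lim ≤ -9
Then branch requires 2*lim ≤ -9; else branch requires (2*z ≠ -1 → 2*r ≤ -9) ∧ ((¬(2*z ≠ -1)) → 2*buf[3] ≤ -17).
Before the if: ((r ≤ 9 ∧ 2*buf[r + 3] + q < 5) → 2*lim ≤ -9) ∧ ((¬(r ≤ 9 ∧ 2*buf[r + 3] + q < 5)) → ((2*z ≠ -1 → 2*r ≤ -9) ∧ ((¬(2*z ≠ -1)) → 2*buf[3] ≤ -17)))
Answer: WP = ((r ≤ 9 ∧ 2*buf[r + 3] + q < 5) → 2*lim ≤ -9) ∧ ((¬(r ≤ 9 ∧ 2*buf[r + 3] + q < 5)) → ((2*z ≠ -1 → 2*r ≤ -9) ∧ ((¬(2*z ≠ -1)) → 2*buf[3] ≤ -17)))


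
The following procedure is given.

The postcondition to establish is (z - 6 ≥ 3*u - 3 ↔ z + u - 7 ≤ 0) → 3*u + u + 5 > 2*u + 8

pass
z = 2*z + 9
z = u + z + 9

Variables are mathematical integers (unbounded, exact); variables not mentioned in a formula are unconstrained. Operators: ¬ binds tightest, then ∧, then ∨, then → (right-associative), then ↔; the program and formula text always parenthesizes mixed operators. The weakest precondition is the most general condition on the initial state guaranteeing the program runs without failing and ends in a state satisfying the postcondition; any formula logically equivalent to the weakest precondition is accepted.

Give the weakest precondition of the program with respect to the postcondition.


Working backward. After the program, the postcondition (z - 6 ≥ 3*u - 3 ↔ z + u - 7 ≤ 0) → 3*u + u + 5 > 2*u + 8 must hold; in canonical form it is (z ≥ 3*u + 3 ↔ u + z ≤ 7) → 2*u > 3.
Before z := u + z + 9: (z ≥ 2*u - 6 ↔ 2*u + z ≤ -2) → 2*u > 3
Before z := 2*z + 9: (2*z ≥ 2*u - 15 ↔ 2*u + 2*z ≤ -11) → 2*u > 3
Before skip: (2*z ≥ 2*u - 15 ↔ 2*u + 2*z ≤ -11) → 2*u > 3
Answer: WP = (2*z ≥ 2*u - 15 ↔ 2*u + 2*z ≤ -11) → 2*u > 3


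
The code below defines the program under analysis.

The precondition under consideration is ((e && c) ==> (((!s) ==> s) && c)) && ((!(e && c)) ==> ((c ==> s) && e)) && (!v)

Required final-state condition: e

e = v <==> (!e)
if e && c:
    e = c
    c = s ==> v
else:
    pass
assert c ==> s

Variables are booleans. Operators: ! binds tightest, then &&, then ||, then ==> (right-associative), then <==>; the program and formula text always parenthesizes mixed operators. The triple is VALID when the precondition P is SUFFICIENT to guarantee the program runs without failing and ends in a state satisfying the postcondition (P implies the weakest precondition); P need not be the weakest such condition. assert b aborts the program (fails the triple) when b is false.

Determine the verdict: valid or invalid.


Working backward. After the program, e must hold.
Before assert c ==> s: (c ==> s) && e
Then branch requires ((s ==> v) ==> s) && c; else branch requires (c ==> s) && e.
Before the if: ((e && c) ==> (((s ==> v) ==> s) && c)) && ((!(e && c)) ==> ((c ==> s) && e))
Before e := v <==> (!e): (((v <==> (!e)) && c) ==> (((s ==> v) ==> s) && c)) && ((!((v <==> (!e)) && c)) ==> ((c ==> s) && (v <==> (!e))))
The weakest precondition is (((v <==> (!e)) && c) ==> (((s ==> v) ==> s) && c)) && ((!((v <==> (!e)) && c)) ==> ((c ==> s) && (v <==> (!e)))).
Check whether ((e && c) ==> (((!s) ==> s) && c)) && ((!(e && c)) ==> ((c ==> s) && e)) && (!v) implies it.
Every state satisfying the precondition satisfies the weakest precondition: the implication holds.
Answer: valid


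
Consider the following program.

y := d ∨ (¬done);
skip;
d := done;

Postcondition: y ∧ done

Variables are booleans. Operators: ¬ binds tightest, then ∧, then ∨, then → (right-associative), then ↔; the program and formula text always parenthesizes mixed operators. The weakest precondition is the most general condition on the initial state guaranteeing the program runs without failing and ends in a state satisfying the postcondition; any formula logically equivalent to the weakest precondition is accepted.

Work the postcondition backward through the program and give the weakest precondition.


Working backward. After the program, y ∧ done must hold.
Before d := done: y ∧ done
Before skip: y ∧ done
Before y := d ∨ (¬done): (d ∨ (¬done)) ∧ done
Answer: WP = (d ∨ (¬done)) ∧ done


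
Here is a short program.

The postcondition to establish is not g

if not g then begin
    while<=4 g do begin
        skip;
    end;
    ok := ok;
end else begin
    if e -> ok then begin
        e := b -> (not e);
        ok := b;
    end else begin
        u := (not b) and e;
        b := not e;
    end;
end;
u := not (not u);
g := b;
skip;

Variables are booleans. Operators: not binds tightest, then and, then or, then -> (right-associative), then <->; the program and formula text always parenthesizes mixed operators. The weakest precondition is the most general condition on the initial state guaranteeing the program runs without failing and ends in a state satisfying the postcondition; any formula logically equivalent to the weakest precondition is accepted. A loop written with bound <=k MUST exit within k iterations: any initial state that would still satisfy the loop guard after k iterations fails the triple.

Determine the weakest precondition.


Working backward. After the program, not g must hold.
Before skip: not g
Before g := b: not b
Before u := not (not u): not b
Then branch requires (g -> ((g -> ((g -> ((g -> ((not g) and (not b))) and ((not g) -> (not b)))) and ((not g) -> (not b)))) and ((not g) -> (not b)))) and ((not g) -> (not b)); else branch requires ((e -> ok) -> (not b)) and ((not (e -> ok)) -> e).
Before the if: ((not g) -> ((g -> ((g -> ((g -> ((g -> ((not g) and (not b))) and ((not g) -> (not b)))) and ((not g) -> (not b)))) and ((not g) -> (not b)))) and ((not g) -> (not b)))) and (g -> (((e -> ok) -> (not b)) and ((not (e -> ok)) -> e)))
Answer: WP = ((not g) -> ((g -> ((g -> ((g -> ((g -> ((not g) and (not b))) and ((not g) -> (not b)))) and ((not g) -> (not b)))) and ((not g) -> (not b)))) and ((not g) -> (not b)))) and (g -> (((e -> ok) -> (not b)) and ((not (e -> ok)) -> e)))


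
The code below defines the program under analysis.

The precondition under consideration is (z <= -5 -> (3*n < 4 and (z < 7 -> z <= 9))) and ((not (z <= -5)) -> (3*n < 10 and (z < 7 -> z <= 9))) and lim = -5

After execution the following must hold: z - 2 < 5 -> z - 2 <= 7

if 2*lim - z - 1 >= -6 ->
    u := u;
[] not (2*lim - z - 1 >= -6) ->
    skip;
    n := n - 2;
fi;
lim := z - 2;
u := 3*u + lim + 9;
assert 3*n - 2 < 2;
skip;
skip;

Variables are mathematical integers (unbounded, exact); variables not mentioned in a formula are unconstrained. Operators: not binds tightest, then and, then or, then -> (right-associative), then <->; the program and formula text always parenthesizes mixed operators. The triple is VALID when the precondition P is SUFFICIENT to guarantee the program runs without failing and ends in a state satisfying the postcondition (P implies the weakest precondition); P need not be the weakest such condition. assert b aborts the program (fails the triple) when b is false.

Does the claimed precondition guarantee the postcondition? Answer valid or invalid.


Working backward. After the program, the postcondition z - 2 < 5 -> z - 2 <= 7 must hold; in canonical form it is z < 7 -> z <= 9.
Before skip: z < 7 -> z <= 9
Before skip: z < 7 -> z <= 9
Before assert 3*n - 2 < 2: 3*n < 4 and (z < 7 -> z <= 9)
Before u := 3*u + lim + 9: 3*n < 4 and (z < 7 -> z <= 9)
Before lim := z - 2: 3*n < 4 and (z < 7 -> z <= 9)
Then branch requires 3*n < 4 and (z < 7 -> z <= 9); else branch requires 3*n < 10 and (z < 7 -> z <= 9).
Before the if: (2*lim >= z - 5 -> (3*n < 4 and (z < 7 -> z <= 9))) and ((not (2*lim >= z - 5)) -> (3*n < 10 and (z < 7 -> z <= 9)))
The weakest precondition is (2*lim >= z - 5 -> (3*n < 4 and (z < 7 -> z <= 9))) and ((not (2*lim >= z - 5)) -> (3*n < 10 and (z < 7 -> z <= 9))).
Check whether (z <= -5 -> (3*n < 4 and (z < 7 -> z <= 9))) and ((not (z <= -5)) -> (3*n < 10 and (z < 7 -> z <= 9))) and lim = -5 implies it.
Every state satisfying the precondition satisfies the weakest precondition: the implication holds.
Answer: valid


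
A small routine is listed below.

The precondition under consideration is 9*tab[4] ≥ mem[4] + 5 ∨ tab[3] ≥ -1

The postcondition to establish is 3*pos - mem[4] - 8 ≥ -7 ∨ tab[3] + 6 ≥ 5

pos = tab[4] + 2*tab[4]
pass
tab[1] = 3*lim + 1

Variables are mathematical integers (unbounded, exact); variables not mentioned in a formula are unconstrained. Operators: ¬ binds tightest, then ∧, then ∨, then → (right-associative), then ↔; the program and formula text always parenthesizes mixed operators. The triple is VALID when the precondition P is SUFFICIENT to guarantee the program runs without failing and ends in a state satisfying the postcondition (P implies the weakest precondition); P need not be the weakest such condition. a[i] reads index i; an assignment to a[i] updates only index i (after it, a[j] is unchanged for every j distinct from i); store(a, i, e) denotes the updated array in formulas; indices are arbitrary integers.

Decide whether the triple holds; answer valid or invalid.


Working backward. After the program, the postcondition 3*pos - mem[4] - 8 ≥ -7 ∨ tab[3] + 6 ≥ 5 must hold; in canonical form it is 3*pos ≥ mem[4] + 1 ∨ tab[3] ≥ -1.
Before tab[1] := 3*lim + 1: 3*pos ≥ mem[4] + 1 ∨ tab[3] ≥ -1
Before skip: 3*pos ≥ mem[4] + 1 ∨ tab[3] ≥ -1
Before pos := tab[4] + 2*tab[4]: 9*tab[4] ≥ mem[4] + 1 ∨ tab[3] ≥ -1
The weakest precondition is 9*tab[4] ≥ mem[4] + 1 ∨ tab[3] ≥ -1.
Check whether 9*tab[4] ≥ mem[4] + 5 ∨ tab[3] ≥ -1 implies it.
Every state satisfying the precondition satisfies the weakest precondition: the implication holds.
Answer: valid


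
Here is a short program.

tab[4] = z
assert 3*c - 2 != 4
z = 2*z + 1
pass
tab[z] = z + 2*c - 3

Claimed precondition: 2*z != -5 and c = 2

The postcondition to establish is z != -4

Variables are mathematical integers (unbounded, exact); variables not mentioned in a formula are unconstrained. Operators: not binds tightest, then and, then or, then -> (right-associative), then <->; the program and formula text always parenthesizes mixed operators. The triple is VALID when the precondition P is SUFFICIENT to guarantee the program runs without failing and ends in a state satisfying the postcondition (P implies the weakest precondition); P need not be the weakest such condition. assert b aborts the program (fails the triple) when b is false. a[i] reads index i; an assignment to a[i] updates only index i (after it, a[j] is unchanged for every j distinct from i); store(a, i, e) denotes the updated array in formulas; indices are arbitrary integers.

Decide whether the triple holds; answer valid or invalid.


Working backward. After the program, z != -4 must hold.
Before tab[z] := z + 2*c - 3: z != -4
Before skip: z != -4
Before z := 2*z + 1: 2*z != -5
Before assert 3*c - 2 != 4: 3*c != 6 and 2*z != -5
Before tab[4] := z: 3*c != 6 and 2*z != -5
The weakest precondition is 3*c != 6 and 2*z != -5.
Check whether 2*z != -5 and c = 2 implies it.
Countermodel: at the initial state c = 2, z = 0, the precondition holds but the weakest precondition fails.
Answer: invalid


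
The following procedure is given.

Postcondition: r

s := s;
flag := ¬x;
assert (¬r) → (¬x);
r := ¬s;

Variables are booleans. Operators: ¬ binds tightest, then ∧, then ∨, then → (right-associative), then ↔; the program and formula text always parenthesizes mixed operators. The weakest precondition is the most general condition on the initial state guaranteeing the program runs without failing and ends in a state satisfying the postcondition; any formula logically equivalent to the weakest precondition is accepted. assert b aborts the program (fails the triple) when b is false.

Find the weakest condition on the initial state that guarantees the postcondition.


Working backward. After the program, r must hold.
Before r := ¬s: ¬s
Before assert (¬r) → (¬x): ((¬r) → (¬x)) ∧ (¬s)
Before flag := ¬x: ((¬r) → (¬x)) ∧ (¬s)
Before s := s: ((¬r) → (¬x)) ∧ (¬s)
Answer: WP = ((¬r) → (¬x)) ∧ (¬s)


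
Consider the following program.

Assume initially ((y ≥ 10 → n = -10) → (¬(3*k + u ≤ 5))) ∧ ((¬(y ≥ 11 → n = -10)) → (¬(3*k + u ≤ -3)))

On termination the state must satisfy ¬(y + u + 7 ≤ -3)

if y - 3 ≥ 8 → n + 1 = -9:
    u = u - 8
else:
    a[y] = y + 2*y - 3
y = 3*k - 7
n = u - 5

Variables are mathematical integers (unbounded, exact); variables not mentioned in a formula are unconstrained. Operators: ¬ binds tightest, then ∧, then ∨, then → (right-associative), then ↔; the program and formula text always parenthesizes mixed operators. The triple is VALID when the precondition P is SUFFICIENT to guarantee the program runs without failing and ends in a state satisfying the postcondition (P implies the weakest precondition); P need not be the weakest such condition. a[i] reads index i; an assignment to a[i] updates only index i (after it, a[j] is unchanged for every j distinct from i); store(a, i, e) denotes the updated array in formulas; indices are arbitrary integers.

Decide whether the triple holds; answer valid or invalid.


Working backward. After the program, the postcondition ¬(y + u + 7 ≤ -3) must hold; in canonical form it is ¬(u + y ≤ -10).
Before n := u - 5: ¬(u + y ≤ -10)
Before y := 3*k - 7: ¬(3*k + u ≤ -3)
Then branch requires ¬(3*k + u ≤ 5); else branch requires ¬(3*k + u ≤ -3).
Before the if: ((y ≥ 11 → n = -10) → (¬(3*k + u ≤ 5))) ∧ ((¬(y ≥ 11 → n = -10)) → (¬(3*k + u ≤ -3)))
The weakest precondition is ((y ≥ 11 → n = -10) → (¬(3*k + u ≤ 5))) ∧ ((¬(y ≥ 11 → n = -10)) → (¬(3*k + u ≤ -3))).
Check whether ((y ≥ 10 → n = -10) → (¬(3*k + u ≤ 5))) ∧ ((¬(y ≥ 11 → n = -10)) → (¬(3*k + u ≤ -3))) implies it.
Countermodel: at the initial state k = 0, n = -9, u = 5, y = 10, the precondition holds but the weakest precondition fails.
Answer: invalid
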